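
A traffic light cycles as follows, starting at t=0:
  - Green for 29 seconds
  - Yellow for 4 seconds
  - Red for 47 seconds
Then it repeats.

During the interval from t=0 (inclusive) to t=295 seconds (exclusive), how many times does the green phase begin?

Answer: 4

Derivation:
Cycle = 29+4+47 = 80s
green phase starts at t = k*80 + 0 for k=0,1,2,...
Need k*80+0 < 295 → k < 3.688
k ∈ {0, ..., 3} → 4 starts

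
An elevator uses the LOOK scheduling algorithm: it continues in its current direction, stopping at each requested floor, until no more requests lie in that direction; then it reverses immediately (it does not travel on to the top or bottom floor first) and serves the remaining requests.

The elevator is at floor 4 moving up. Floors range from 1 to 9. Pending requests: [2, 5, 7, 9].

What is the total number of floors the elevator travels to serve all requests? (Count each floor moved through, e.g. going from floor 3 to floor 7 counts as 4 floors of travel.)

Start at floor 4 moving up, LOOK stop order: [5, 7, 9, 2]
  4 → 5: |5-4| = 1, total = 1
  5 → 7: |7-5| = 2, total = 3
  7 → 9: |9-7| = 2, total = 5
  9 → 2: |2-9| = 7, total = 12

Answer: 12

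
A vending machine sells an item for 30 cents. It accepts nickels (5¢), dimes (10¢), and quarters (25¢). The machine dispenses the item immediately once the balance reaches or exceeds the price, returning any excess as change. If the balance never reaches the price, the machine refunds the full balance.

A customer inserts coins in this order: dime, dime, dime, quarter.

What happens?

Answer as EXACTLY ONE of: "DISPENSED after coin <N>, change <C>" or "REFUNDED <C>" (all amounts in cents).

Answer: DISPENSED after coin 3, change 0

Derivation:
Price: 30¢
Coin 1 (dime, 10¢): balance = 10¢
Coin 2 (dime, 10¢): balance = 20¢
Coin 3 (dime, 10¢): balance = 30¢
  → balance >= price → DISPENSE, change = 30 - 30 = 0¢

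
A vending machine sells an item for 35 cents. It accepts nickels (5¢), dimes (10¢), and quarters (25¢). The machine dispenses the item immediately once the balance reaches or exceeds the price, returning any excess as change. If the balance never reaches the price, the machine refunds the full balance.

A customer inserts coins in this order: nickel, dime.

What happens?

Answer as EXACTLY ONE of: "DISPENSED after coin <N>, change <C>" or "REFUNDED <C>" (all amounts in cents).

Price: 35¢
Coin 1 (nickel, 5¢): balance = 5¢
Coin 2 (dime, 10¢): balance = 15¢
All coins inserted, balance 15¢ < price 35¢ → REFUND 15¢

Answer: REFUNDED 15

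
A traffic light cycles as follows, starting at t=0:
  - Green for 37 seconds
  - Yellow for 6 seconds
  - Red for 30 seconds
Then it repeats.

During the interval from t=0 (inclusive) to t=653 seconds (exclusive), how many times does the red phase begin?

Cycle = 37+6+30 = 73s
red phase starts at t = k*73 + 43 for k=0,1,2,...
Need k*73+43 < 653 → k < 8.356
k ∈ {0, ..., 8} → 9 starts

Answer: 9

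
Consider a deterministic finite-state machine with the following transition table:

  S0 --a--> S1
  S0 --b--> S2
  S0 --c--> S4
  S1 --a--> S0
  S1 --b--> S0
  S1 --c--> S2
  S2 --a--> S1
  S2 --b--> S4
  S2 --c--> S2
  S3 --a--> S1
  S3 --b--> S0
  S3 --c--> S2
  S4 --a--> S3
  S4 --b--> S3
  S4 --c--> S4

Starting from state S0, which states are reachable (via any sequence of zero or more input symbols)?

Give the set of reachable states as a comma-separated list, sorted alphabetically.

Answer: S0, S1, S2, S3, S4

Derivation:
BFS from S0:
  visit S0: S0--a-->S1 (new), S0--b-->S2 (new), S0--c-->S4 (new)
  visit S1: S1--a-->S0 (seen), S1--b-->S0 (seen), S1--c-->S2 (seen)
  visit S2: S2--a-->S1 (seen), S2--b-->S4 (seen), S2--c-->S2 (seen)
  visit S4: S4--a-->S3 (new), S4--b-->S3 (seen), S4--c-->S4 (seen)
  visit S3: S3--a-->S1 (seen), S3--b-->S0 (seen), S3--c-->S2 (seen)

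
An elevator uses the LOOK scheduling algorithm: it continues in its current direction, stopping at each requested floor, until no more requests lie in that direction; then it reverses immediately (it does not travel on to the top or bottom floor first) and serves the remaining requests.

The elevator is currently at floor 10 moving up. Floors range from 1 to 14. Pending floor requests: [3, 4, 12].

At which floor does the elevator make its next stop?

Current floor: 10, direction: up
Requests above: [12]
Requests below: [3, 4]
Moving up and requests lie above → nearest above is min([12]) = 12

Answer: 12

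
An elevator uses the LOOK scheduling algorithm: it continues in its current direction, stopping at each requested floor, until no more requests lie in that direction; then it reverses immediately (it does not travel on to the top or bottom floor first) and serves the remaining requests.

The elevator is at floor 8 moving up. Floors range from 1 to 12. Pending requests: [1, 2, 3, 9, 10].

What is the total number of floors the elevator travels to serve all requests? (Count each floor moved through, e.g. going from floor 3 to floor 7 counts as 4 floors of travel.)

Answer: 11

Derivation:
Start at floor 8 moving up, LOOK stop order: [9, 10, 3, 2, 1]
  8 → 9: |9-8| = 1, total = 1
  9 → 10: |10-9| = 1, total = 2
  10 → 3: |3-10| = 7, total = 9
  3 → 2: |2-3| = 1, total = 10
  2 → 1: |1-2| = 1, total = 11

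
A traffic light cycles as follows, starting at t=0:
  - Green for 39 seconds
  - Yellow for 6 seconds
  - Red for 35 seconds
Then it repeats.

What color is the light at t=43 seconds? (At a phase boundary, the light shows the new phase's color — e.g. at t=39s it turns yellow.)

Answer: yellow

Derivation:
Cycle length = 39 + 6 + 35 = 80s
t = 43, phase_t = 43 mod 80 = 43
39 <= 43 < 45 (yellow end) → YELLOW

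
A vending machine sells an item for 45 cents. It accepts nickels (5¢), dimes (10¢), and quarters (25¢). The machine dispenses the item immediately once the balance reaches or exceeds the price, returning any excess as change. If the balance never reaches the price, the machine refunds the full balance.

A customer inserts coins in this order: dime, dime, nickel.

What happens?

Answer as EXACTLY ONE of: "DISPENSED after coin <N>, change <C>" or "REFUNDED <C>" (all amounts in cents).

Answer: REFUNDED 25

Derivation:
Price: 45¢
Coin 1 (dime, 10¢): balance = 10¢
Coin 2 (dime, 10¢): balance = 20¢
Coin 3 (nickel, 5¢): balance = 25¢
All coins inserted, balance 25¢ < price 45¢ → REFUND 25¢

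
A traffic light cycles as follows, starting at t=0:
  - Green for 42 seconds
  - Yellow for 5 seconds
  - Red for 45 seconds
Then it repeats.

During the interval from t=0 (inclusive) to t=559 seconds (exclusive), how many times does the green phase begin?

Cycle = 42+5+45 = 92s
green phase starts at t = k*92 + 0 for k=0,1,2,...
Need k*92+0 < 559 → k < 6.076
k ∈ {0, ..., 6} → 7 starts

Answer: 7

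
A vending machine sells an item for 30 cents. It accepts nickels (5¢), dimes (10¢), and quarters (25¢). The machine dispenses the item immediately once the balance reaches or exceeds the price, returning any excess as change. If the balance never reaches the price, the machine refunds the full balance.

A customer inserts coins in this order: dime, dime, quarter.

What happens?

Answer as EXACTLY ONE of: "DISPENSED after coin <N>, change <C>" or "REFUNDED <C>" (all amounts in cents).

Price: 30¢
Coin 1 (dime, 10¢): balance = 10¢
Coin 2 (dime, 10¢): balance = 20¢
Coin 3 (quarter, 25¢): balance = 45¢
  → balance >= price → DISPENSE, change = 45 - 30 = 15¢

Answer: DISPENSED after coin 3, change 15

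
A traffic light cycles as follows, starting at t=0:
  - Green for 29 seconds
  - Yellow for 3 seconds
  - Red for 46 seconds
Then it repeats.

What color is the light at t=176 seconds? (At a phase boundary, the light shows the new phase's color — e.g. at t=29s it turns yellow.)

Answer: green

Derivation:
Cycle length = 29 + 3 + 46 = 78s
t = 176, phase_t = 176 mod 78 = 20
20 < 29 (green end) → GREEN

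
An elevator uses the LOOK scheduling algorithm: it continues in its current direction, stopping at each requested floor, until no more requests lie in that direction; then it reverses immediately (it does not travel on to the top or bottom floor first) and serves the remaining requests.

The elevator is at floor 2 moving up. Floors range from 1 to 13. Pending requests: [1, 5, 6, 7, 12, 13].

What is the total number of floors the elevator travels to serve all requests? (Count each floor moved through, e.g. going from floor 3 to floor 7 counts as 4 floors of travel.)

Answer: 23

Derivation:
Start at floor 2 moving up, LOOK stop order: [5, 6, 7, 12, 13, 1]
  2 → 5: |5-2| = 3, total = 3
  5 → 6: |6-5| = 1, total = 4
  6 → 7: |7-6| = 1, total = 5
  7 → 12: |12-7| = 5, total = 10
  12 → 13: |13-12| = 1, total = 11
  13 → 1: |1-13| = 12, total = 23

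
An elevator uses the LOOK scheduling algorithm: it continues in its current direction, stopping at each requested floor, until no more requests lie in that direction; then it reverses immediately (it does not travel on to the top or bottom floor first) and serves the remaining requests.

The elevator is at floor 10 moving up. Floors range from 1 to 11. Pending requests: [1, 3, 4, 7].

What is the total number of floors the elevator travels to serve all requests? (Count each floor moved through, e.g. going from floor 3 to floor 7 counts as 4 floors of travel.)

Answer: 9

Derivation:
Start at floor 10 moving up, LOOK stop order: [7, 4, 3, 1]
  10 → 7: |7-10| = 3, total = 3
  7 → 4: |4-7| = 3, total = 6
  4 → 3: |3-4| = 1, total = 7
  3 → 1: |1-3| = 2, total = 9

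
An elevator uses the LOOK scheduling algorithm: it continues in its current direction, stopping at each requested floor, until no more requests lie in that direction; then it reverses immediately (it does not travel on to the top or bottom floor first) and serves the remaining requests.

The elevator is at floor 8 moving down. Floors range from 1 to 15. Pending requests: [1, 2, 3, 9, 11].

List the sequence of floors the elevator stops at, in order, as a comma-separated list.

Answer: 3, 2, 1, 9, 11

Derivation:
Current: 8, moving DOWN
Serve below first (descending): [3, 2, 1]
Then reverse, serve above (ascending): [9, 11]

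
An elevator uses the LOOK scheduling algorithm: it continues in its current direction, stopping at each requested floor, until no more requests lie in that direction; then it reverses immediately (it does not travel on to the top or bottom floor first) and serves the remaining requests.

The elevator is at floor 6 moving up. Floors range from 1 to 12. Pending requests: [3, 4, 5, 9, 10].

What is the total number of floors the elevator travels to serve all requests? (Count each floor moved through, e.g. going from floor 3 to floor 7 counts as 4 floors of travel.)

Start at floor 6 moving up, LOOK stop order: [9, 10, 5, 4, 3]
  6 → 9: |9-6| = 3, total = 3
  9 → 10: |10-9| = 1, total = 4
  10 → 5: |5-10| = 5, total = 9
  5 → 4: |4-5| = 1, total = 10
  4 → 3: |3-4| = 1, total = 11

Answer: 11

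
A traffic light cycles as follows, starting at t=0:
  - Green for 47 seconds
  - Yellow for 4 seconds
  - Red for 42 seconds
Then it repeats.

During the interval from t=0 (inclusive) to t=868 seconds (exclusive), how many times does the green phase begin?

Cycle = 47+4+42 = 93s
green phase starts at t = k*93 + 0 for k=0,1,2,...
Need k*93+0 < 868 → k < 9.333
k ∈ {0, ..., 9} → 10 starts

Answer: 10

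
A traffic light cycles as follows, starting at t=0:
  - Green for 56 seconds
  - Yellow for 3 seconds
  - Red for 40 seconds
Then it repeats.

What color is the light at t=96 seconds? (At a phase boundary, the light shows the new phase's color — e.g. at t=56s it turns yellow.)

Cycle length = 56 + 3 + 40 = 99s
t = 96, phase_t = 96 mod 99 = 96
96 >= 59 → RED

Answer: red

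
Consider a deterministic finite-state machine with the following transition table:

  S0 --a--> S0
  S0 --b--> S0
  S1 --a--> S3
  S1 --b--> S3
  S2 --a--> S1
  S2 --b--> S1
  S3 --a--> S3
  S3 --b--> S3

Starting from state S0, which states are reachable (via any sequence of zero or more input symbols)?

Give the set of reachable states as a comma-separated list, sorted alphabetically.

Answer: S0

Derivation:
BFS from S0:
  visit S0: S0--a-->S0 (seen), S0--b-->S0 (seen)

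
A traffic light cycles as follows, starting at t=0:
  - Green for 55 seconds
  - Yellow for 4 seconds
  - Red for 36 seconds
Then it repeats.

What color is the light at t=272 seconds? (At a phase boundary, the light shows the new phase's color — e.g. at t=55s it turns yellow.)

Cycle length = 55 + 4 + 36 = 95s
t = 272, phase_t = 272 mod 95 = 82
82 >= 59 → RED

Answer: red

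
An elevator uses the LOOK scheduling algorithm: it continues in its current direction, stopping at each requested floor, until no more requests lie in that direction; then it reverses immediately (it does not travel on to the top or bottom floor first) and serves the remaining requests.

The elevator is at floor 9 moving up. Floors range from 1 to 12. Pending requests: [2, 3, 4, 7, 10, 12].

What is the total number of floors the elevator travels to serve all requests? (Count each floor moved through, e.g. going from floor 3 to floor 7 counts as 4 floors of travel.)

Start at floor 9 moving up, LOOK stop order: [10, 12, 7, 4, 3, 2]
  9 → 10: |10-9| = 1, total = 1
  10 → 12: |12-10| = 2, total = 3
  12 → 7: |7-12| = 5, total = 8
  7 → 4: |4-7| = 3, total = 11
  4 → 3: |3-4| = 1, total = 12
  3 → 2: |2-3| = 1, total = 13

Answer: 13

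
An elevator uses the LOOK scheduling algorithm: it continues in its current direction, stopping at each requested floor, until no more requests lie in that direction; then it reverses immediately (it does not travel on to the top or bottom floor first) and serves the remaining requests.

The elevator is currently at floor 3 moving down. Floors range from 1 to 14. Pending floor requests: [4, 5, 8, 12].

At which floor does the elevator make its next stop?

Current floor: 3, direction: down
Requests above: [4, 5, 8, 12]
Requests below: []
Moving down but no requests below → reverse; nearest above is min([4, 5, 8, 12]) = 4

Answer: 4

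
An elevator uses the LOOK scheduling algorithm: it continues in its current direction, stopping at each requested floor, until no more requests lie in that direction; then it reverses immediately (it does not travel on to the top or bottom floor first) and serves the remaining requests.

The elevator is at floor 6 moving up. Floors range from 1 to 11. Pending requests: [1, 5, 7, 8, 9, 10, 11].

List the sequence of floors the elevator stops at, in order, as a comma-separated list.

Answer: 7, 8, 9, 10, 11, 5, 1

Derivation:
Current: 6, moving UP
Serve above first (ascending): [7, 8, 9, 10, 11]
Then reverse, serve below (descending): [5, 1]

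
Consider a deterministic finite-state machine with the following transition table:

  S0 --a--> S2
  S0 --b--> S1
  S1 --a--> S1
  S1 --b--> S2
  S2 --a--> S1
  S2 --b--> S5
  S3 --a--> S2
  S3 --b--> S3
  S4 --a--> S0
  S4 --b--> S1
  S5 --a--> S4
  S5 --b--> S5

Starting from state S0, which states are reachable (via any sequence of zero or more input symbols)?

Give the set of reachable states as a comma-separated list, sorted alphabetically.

BFS from S0:
  visit S0: S0--a-->S2 (new), S0--b-->S1 (new)
  visit S2: S2--a-->S1 (seen), S2--b-->S5 (new)
  visit S1: S1--a-->S1 (seen), S1--b-->S2 (seen)
  visit S5: S5--a-->S4 (new), S5--b-->S5 (seen)
  visit S4: S4--a-->S0 (seen), S4--b-->S1 (seen)

Answer: S0, S1, S2, S4, S5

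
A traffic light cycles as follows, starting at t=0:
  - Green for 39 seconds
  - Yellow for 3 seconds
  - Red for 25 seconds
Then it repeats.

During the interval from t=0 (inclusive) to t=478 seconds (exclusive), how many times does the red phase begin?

Cycle = 39+3+25 = 67s
red phase starts at t = k*67 + 42 for k=0,1,2,...
Need k*67+42 < 478 → k < 6.507
k ∈ {0, ..., 6} → 7 starts

Answer: 7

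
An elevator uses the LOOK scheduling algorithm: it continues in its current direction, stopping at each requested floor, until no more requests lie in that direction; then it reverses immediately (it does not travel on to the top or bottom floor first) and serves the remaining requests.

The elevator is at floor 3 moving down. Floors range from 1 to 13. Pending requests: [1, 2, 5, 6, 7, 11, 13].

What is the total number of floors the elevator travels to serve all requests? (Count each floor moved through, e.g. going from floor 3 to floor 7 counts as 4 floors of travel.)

Answer: 14

Derivation:
Start at floor 3 moving down, LOOK stop order: [2, 1, 5, 6, 7, 11, 13]
  3 → 2: |2-3| = 1, total = 1
  2 → 1: |1-2| = 1, total = 2
  1 → 5: |5-1| = 4, total = 6
  5 → 6: |6-5| = 1, total = 7
  6 → 7: |7-6| = 1, total = 8
  7 → 11: |11-7| = 4, total = 12
  11 → 13: |13-11| = 2, total = 14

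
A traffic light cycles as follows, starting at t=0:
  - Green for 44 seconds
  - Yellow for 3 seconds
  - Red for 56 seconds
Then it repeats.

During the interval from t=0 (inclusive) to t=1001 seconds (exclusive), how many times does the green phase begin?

Cycle = 44+3+56 = 103s
green phase starts at t = k*103 + 0 for k=0,1,2,...
Need k*103+0 < 1001 → k < 9.718
k ∈ {0, ..., 9} → 10 starts

Answer: 10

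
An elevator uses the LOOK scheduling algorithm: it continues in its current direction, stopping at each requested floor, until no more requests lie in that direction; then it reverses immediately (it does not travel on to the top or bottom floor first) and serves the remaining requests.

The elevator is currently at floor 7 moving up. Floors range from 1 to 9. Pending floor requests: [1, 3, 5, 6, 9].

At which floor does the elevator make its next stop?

Current floor: 7, direction: up
Requests above: [9]
Requests below: [1, 3, 5, 6]
Moving up and requests lie above → nearest above is min([9]) = 9

Answer: 9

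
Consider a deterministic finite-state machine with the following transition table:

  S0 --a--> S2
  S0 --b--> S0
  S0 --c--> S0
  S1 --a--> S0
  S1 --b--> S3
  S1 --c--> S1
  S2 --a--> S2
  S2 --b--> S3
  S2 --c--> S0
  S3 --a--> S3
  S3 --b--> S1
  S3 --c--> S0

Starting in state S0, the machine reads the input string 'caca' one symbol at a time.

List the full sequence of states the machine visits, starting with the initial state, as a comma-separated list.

Answer: S0, S0, S2, S0, S2

Derivation:
Start: S0
  read 'c': S0 --c--> S0
  read 'a': S0 --a--> S2
  read 'c': S2 --c--> S0
  read 'a': S0 --a--> S2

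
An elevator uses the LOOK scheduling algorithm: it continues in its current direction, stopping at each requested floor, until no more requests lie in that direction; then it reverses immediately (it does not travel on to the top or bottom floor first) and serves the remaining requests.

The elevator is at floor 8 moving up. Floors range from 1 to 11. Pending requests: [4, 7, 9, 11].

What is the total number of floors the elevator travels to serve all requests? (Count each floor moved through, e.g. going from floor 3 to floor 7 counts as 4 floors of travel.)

Start at floor 8 moving up, LOOK stop order: [9, 11, 7, 4]
  8 → 9: |9-8| = 1, total = 1
  9 → 11: |11-9| = 2, total = 3
  11 → 7: |7-11| = 4, total = 7
  7 → 4: |4-7| = 3, total = 10

Answer: 10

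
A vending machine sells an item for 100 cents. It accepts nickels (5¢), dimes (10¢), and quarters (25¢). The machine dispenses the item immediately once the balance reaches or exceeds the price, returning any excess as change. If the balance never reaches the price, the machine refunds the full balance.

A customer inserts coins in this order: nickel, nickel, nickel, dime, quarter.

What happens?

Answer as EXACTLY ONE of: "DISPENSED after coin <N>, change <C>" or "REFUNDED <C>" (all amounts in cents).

Answer: REFUNDED 50

Derivation:
Price: 100¢
Coin 1 (nickel, 5¢): balance = 5¢
Coin 2 (nickel, 5¢): balance = 10¢
Coin 3 (nickel, 5¢): balance = 15¢
Coin 4 (dime, 10¢): balance = 25¢
Coin 5 (quarter, 25¢): balance = 50¢
All coins inserted, balance 50¢ < price 100¢ → REFUND 50¢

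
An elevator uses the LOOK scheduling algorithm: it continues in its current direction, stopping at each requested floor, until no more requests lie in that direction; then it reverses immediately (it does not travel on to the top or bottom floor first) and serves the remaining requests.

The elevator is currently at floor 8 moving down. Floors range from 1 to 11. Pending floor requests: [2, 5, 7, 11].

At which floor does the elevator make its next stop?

Current floor: 8, direction: down
Requests above: [11]
Requests below: [2, 5, 7]
Moving down and requests lie below → nearest below is max([2, 5, 7]) = 7

Answer: 7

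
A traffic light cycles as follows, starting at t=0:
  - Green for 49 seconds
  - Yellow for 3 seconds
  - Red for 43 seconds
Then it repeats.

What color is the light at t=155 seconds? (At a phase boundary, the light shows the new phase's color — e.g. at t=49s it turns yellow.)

Cycle length = 49 + 3 + 43 = 95s
t = 155, phase_t = 155 mod 95 = 60
60 >= 52 → RED

Answer: red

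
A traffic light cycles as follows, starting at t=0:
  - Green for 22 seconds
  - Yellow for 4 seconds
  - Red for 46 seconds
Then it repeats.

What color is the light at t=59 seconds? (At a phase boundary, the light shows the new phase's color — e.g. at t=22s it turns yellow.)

Cycle length = 22 + 4 + 46 = 72s
t = 59, phase_t = 59 mod 72 = 59
59 >= 26 → RED

Answer: red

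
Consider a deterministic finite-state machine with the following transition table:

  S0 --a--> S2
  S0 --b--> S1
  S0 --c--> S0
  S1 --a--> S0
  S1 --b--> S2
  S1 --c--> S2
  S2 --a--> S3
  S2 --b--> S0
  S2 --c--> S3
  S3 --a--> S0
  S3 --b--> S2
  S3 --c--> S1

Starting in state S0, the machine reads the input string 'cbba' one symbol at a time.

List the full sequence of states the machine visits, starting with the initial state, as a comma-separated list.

Answer: S0, S0, S1, S2, S3

Derivation:
Start: S0
  read 'c': S0 --c--> S0
  read 'b': S0 --b--> S1
  read 'b': S1 --b--> S2
  read 'a': S2 --a--> S3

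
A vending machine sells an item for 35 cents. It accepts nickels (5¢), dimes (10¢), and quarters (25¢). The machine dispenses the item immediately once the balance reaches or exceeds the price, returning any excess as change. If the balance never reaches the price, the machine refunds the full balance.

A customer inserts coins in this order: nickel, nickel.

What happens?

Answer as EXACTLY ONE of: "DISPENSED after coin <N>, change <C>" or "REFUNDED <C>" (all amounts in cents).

Answer: REFUNDED 10

Derivation:
Price: 35¢
Coin 1 (nickel, 5¢): balance = 5¢
Coin 2 (nickel, 5¢): balance = 10¢
All coins inserted, balance 10¢ < price 35¢ → REFUND 10¢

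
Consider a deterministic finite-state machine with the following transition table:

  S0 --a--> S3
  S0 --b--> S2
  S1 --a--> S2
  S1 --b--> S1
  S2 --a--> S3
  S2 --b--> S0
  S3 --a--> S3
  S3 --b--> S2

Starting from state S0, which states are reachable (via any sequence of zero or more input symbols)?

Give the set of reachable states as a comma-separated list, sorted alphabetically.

Answer: S0, S2, S3

Derivation:
BFS from S0:
  visit S0: S0--a-->S3 (new), S0--b-->S2 (new)
  visit S3: S3--a-->S3 (seen), S3--b-->S2 (seen)
  visit S2: S2--a-->S3 (seen), S2--b-->S0 (seen)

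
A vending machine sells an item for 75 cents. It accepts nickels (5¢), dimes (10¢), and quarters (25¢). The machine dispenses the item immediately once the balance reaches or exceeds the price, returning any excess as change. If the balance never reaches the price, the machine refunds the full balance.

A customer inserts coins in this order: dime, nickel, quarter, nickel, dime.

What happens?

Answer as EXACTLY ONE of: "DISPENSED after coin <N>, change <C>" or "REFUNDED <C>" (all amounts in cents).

Price: 75¢
Coin 1 (dime, 10¢): balance = 10¢
Coin 2 (nickel, 5¢): balance = 15¢
Coin 3 (quarter, 25¢): balance = 40¢
Coin 4 (nickel, 5¢): balance = 45¢
Coin 5 (dime, 10¢): balance = 55¢
All coins inserted, balance 55¢ < price 75¢ → REFUND 55¢

Answer: REFUNDED 55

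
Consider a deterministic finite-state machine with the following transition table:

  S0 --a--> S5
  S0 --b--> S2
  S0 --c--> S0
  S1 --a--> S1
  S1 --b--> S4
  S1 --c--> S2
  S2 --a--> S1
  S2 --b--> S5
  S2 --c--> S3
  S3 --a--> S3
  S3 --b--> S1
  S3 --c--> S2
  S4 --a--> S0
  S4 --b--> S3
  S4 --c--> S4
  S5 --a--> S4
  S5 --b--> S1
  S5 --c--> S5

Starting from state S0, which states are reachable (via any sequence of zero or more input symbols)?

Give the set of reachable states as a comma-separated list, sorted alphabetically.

BFS from S0:
  visit S0: S0--a-->S5 (new), S0--b-->S2 (new), S0--c-->S0 (seen)
  visit S5: S5--a-->S4 (new), S5--b-->S1 (new), S5--c-->S5 (seen)
  visit S2: S2--a-->S1 (seen), S2--b-->S5 (seen), S2--c-->S3 (new)
  visit S4: S4--a-->S0 (seen), S4--b-->S3 (seen), S4--c-->S4 (seen)
  visit S1: S1--a-->S1 (seen), S1--b-->S4 (seen), S1--c-->S2 (seen)
  visit S3: S3--a-->S3 (seen), S3--b-->S1 (seen), S3--c-->S2 (seen)

Answer: S0, S1, S2, S3, S4, S5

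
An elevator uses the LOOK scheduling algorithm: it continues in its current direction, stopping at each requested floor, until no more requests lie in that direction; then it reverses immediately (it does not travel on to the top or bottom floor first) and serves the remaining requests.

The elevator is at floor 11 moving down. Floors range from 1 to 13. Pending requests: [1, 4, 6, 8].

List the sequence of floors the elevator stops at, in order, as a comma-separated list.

Current: 11, moving DOWN
Serve below first (descending): [8, 6, 4, 1]
Then reverse, serve above (ascending): []

Answer: 8, 6, 4, 1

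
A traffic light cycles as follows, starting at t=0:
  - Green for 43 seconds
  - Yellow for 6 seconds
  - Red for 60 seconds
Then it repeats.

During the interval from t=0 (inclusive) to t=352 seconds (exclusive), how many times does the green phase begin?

Cycle = 43+6+60 = 109s
green phase starts at t = k*109 + 0 for k=0,1,2,...
Need k*109+0 < 352 → k < 3.229
k ∈ {0, ..., 3} → 4 starts

Answer: 4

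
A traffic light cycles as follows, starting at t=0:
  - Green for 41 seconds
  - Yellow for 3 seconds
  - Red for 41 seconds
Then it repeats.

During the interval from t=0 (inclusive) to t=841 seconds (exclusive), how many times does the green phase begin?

Answer: 10

Derivation:
Cycle = 41+3+41 = 85s
green phase starts at t = k*85 + 0 for k=0,1,2,...
Need k*85+0 < 841 → k < 9.894
k ∈ {0, ..., 9} → 10 starts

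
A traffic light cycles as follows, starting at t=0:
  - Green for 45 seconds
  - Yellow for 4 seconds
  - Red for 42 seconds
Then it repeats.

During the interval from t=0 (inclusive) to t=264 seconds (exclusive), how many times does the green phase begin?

Answer: 3

Derivation:
Cycle = 45+4+42 = 91s
green phase starts at t = k*91 + 0 for k=0,1,2,...
Need k*91+0 < 264 → k < 2.901
k ∈ {0, ..., 2} → 3 starts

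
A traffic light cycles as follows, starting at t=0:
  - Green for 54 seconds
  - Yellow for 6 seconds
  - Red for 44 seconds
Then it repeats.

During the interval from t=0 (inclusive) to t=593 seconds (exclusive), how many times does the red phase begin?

Cycle = 54+6+44 = 104s
red phase starts at t = k*104 + 60 for k=0,1,2,...
Need k*104+60 < 593 → k < 5.125
k ∈ {0, ..., 5} → 6 starts

Answer: 6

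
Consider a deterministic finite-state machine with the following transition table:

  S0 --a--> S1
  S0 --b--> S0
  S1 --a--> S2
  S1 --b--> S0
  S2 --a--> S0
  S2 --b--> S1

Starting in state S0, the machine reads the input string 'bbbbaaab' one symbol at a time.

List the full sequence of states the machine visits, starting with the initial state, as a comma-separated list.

Answer: S0, S0, S0, S0, S0, S1, S2, S0, S0

Derivation:
Start: S0
  read 'b': S0 --b--> S0
  read 'b': S0 --b--> S0
  read 'b': S0 --b--> S0
  read 'b': S0 --b--> S0
  read 'a': S0 --a--> S1
  read 'a': S1 --a--> S2
  read 'a': S2 --a--> S0
  read 'b': S0 --b--> S0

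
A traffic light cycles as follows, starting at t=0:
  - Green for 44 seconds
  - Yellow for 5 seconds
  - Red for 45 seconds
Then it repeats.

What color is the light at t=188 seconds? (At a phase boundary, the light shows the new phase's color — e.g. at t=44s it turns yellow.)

Cycle length = 44 + 5 + 45 = 94s
t = 188, phase_t = 188 mod 94 = 0
0 < 44 (green end) → GREEN

Answer: green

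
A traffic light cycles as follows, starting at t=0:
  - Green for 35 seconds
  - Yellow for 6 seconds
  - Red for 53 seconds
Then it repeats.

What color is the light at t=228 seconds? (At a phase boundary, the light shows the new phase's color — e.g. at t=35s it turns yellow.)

Answer: yellow

Derivation:
Cycle length = 35 + 6 + 53 = 94s
t = 228, phase_t = 228 mod 94 = 40
35 <= 40 < 41 (yellow end) → YELLOW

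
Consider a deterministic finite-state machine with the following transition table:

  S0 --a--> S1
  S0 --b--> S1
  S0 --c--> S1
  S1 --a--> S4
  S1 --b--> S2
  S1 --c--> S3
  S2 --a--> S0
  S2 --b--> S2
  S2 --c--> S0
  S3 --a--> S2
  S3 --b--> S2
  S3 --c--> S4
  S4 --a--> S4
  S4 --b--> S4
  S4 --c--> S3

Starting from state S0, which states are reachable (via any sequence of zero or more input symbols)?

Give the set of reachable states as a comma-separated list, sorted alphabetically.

BFS from S0:
  visit S0: S0--a-->S1 (new), S0--b-->S1 (seen), S0--c-->S1 (seen)
  visit S1: S1--a-->S4 (new), S1--b-->S2 (new), S1--c-->S3 (new)
  visit S4: S4--a-->S4 (seen), S4--b-->S4 (seen), S4--c-->S3 (seen)
  visit S2: S2--a-->S0 (seen), S2--b-->S2 (seen), S2--c-->S0 (seen)
  visit S3: S3--a-->S2 (seen), S3--b-->S2 (seen), S3--c-->S4 (seen)

Answer: S0, S1, S2, S3, S4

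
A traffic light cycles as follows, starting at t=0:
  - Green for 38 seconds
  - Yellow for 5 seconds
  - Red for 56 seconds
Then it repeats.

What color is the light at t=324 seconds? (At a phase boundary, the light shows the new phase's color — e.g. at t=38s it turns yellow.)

Answer: green

Derivation:
Cycle length = 38 + 5 + 56 = 99s
t = 324, phase_t = 324 mod 99 = 27
27 < 38 (green end) → GREEN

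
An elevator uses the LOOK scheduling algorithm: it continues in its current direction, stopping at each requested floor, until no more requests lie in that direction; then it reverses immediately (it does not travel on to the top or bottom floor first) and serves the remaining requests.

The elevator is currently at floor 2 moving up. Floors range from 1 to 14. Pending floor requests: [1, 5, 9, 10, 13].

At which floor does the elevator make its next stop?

Answer: 5

Derivation:
Current floor: 2, direction: up
Requests above: [5, 9, 10, 13]
Requests below: [1]
Moving up and requests lie above → nearest above is min([5, 9, 10, 13]) = 5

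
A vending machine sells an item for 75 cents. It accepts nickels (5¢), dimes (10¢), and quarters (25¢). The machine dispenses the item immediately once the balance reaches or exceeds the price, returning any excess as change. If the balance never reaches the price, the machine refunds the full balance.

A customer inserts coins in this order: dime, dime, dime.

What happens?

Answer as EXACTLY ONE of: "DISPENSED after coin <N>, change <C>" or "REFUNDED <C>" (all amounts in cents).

Price: 75¢
Coin 1 (dime, 10¢): balance = 10¢
Coin 2 (dime, 10¢): balance = 20¢
Coin 3 (dime, 10¢): balance = 30¢
All coins inserted, balance 30¢ < price 75¢ → REFUND 30¢

Answer: REFUNDED 30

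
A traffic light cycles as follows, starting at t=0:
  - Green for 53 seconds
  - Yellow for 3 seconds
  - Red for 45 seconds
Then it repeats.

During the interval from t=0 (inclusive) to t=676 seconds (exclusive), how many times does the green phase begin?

Cycle = 53+3+45 = 101s
green phase starts at t = k*101 + 0 for k=0,1,2,...
Need k*101+0 < 676 → k < 6.693
k ∈ {0, ..., 6} → 7 starts

Answer: 7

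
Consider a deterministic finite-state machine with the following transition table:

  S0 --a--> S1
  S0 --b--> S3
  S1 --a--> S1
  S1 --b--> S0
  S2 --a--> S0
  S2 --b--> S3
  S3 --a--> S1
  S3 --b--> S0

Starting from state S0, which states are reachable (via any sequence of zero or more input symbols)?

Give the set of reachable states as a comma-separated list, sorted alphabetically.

Answer: S0, S1, S3

Derivation:
BFS from S0:
  visit S0: S0--a-->S1 (new), S0--b-->S3 (new)
  visit S1: S1--a-->S1 (seen), S1--b-->S0 (seen)
  visit S3: S3--a-->S1 (seen), S3--b-->S0 (seen)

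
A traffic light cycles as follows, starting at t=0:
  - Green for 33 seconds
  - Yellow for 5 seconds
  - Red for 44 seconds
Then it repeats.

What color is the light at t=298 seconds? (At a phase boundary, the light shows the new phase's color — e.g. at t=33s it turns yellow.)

Cycle length = 33 + 5 + 44 = 82s
t = 298, phase_t = 298 mod 82 = 52
52 >= 38 → RED

Answer: red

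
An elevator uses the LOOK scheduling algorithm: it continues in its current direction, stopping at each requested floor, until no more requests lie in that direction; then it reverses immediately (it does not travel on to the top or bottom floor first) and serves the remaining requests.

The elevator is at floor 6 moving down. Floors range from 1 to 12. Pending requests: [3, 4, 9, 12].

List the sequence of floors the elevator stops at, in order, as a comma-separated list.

Current: 6, moving DOWN
Serve below first (descending): [4, 3]
Then reverse, serve above (ascending): [9, 12]

Answer: 4, 3, 9, 12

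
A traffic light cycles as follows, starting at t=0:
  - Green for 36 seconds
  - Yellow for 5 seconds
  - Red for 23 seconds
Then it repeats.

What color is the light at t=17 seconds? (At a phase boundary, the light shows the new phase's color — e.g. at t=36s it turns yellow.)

Answer: green

Derivation:
Cycle length = 36 + 5 + 23 = 64s
t = 17, phase_t = 17 mod 64 = 17
17 < 36 (green end) → GREEN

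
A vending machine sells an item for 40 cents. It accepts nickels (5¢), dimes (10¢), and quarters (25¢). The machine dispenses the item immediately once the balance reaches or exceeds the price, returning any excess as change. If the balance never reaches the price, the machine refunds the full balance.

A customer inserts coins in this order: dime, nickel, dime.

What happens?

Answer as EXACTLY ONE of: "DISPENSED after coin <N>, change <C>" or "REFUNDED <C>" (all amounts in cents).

Answer: REFUNDED 25

Derivation:
Price: 40¢
Coin 1 (dime, 10¢): balance = 10¢
Coin 2 (nickel, 5¢): balance = 15¢
Coin 3 (dime, 10¢): balance = 25¢
All coins inserted, balance 25¢ < price 40¢ → REFUND 25¢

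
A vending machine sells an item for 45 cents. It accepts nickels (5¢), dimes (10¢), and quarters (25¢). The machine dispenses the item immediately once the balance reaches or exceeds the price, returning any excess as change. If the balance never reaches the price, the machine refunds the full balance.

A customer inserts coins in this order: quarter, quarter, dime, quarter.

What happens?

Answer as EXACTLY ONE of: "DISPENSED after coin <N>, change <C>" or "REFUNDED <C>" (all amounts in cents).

Answer: DISPENSED after coin 2, change 5

Derivation:
Price: 45¢
Coin 1 (quarter, 25¢): balance = 25¢
Coin 2 (quarter, 25¢): balance = 50¢
  → balance >= price → DISPENSE, change = 50 - 45 = 5¢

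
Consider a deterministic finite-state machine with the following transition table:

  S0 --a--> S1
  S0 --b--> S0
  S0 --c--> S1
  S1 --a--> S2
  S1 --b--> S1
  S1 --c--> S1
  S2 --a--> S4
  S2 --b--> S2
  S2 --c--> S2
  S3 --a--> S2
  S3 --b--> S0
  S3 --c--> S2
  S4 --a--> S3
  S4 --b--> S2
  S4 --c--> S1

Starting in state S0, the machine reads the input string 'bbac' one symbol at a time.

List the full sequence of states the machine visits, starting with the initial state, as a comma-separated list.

Start: S0
  read 'b': S0 --b--> S0
  read 'b': S0 --b--> S0
  read 'a': S0 --a--> S1
  read 'c': S1 --c--> S1

Answer: S0, S0, S0, S1, S1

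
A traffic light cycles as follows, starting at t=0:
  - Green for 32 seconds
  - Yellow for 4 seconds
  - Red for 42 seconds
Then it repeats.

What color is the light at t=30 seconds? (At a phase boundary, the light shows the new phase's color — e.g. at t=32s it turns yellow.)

Answer: green

Derivation:
Cycle length = 32 + 4 + 42 = 78s
t = 30, phase_t = 30 mod 78 = 30
30 < 32 (green end) → GREEN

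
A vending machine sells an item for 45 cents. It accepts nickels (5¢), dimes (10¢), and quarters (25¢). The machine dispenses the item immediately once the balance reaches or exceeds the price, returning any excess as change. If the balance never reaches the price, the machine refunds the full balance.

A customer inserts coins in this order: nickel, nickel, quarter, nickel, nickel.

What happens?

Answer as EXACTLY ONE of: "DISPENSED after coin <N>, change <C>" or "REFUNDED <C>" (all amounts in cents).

Answer: DISPENSED after coin 5, change 0

Derivation:
Price: 45¢
Coin 1 (nickel, 5¢): balance = 5¢
Coin 2 (nickel, 5¢): balance = 10¢
Coin 3 (quarter, 25¢): balance = 35¢
Coin 4 (nickel, 5¢): balance = 40¢
Coin 5 (nickel, 5¢): balance = 45¢
  → balance >= price → DISPENSE, change = 45 - 45 = 0¢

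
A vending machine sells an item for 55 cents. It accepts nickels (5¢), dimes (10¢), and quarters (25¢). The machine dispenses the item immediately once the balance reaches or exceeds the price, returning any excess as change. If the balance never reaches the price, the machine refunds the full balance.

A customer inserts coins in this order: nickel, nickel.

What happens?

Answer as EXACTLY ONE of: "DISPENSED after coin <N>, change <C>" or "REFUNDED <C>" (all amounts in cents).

Price: 55¢
Coin 1 (nickel, 5¢): balance = 5¢
Coin 2 (nickel, 5¢): balance = 10¢
All coins inserted, balance 10¢ < price 55¢ → REFUND 10¢

Answer: REFUNDED 10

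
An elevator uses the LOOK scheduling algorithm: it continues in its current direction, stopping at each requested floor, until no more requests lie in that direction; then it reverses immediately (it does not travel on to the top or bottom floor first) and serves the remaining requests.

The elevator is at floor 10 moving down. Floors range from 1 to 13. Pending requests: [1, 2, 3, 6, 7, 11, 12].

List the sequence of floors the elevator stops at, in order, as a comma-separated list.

Current: 10, moving DOWN
Serve below first (descending): [7, 6, 3, 2, 1]
Then reverse, serve above (ascending): [11, 12]

Answer: 7, 6, 3, 2, 1, 11, 12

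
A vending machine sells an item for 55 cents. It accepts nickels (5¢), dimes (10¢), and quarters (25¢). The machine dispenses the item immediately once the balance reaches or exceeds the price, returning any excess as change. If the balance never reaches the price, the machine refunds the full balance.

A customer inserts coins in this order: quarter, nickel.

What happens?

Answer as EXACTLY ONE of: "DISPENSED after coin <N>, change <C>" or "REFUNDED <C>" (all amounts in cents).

Answer: REFUNDED 30

Derivation:
Price: 55¢
Coin 1 (quarter, 25¢): balance = 25¢
Coin 2 (nickel, 5¢): balance = 30¢
All coins inserted, balance 30¢ < price 55¢ → REFUND 30¢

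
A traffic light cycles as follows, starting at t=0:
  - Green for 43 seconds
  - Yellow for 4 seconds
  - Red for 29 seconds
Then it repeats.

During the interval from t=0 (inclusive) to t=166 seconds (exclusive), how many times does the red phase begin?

Cycle = 43+4+29 = 76s
red phase starts at t = k*76 + 47 for k=0,1,2,...
Need k*76+47 < 166 → k < 1.566
k ∈ {0, ..., 1} → 2 starts

Answer: 2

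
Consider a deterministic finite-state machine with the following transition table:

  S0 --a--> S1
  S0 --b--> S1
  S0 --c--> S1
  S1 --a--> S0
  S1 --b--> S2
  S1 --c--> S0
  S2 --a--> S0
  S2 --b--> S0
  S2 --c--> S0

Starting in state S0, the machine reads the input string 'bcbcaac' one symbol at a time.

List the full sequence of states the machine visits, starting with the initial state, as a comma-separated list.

Answer: S0, S1, S0, S1, S0, S1, S0, S1

Derivation:
Start: S0
  read 'b': S0 --b--> S1
  read 'c': S1 --c--> S0
  read 'b': S0 --b--> S1
  read 'c': S1 --c--> S0
  read 'a': S0 --a--> S1
  read 'a': S1 --a--> S0
  read 'c': S0 --c--> S1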